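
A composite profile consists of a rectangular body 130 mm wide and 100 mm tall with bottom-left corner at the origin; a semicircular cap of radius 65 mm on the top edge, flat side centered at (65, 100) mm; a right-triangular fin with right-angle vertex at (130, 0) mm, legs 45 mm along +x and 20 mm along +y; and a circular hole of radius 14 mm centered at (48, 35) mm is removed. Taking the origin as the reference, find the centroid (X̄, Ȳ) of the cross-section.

X̄ = 67.39 mm, Ȳ = 75.92 mm

Part | A | x̄ᵢ | ȳᵢ | A·x̄ᵢ | A·ȳᵢ
rectangular body | 13000.00 | 65.00 | 50.00 | 845000.00 | 650000.00
semicircular top | 6636.61 | 65.00 | 127.59 | 431379.94 | 846744.78
triangular fin | 450.00 | 145.00 | 6.67 | 65250.00 | 3000.00
hole | -615.75 | 48.00 | 35.00 | -29556.10 | -21551.33
Σ | 19470.86 |  |  | 1312073.84 | 1478193.46
X̄ = 1312073.84 / 19470.86 = 67.39 mm
Ȳ = 1478193.46 / 19470.86 = 75.92 mm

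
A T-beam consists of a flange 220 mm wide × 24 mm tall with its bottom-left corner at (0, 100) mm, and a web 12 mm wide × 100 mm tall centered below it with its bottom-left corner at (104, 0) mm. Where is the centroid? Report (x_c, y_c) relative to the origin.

Part | A | x̄ᵢ | ȳᵢ | A·x̄ᵢ | A·ȳᵢ
web | 1200.00 | 110.00 | 50.00 | 132000.00 | 60000.00
flange | 5280.00 | 110.00 | 112.00 | 580800.00 | 591360.00
Σ | 6480.00 |  |  | 712800.00 | 651360.00
x_c = 712800.00 / 6480.00 = 110.00 mm
y_c = 651360.00 / 6480.00 = 100.52 mm

x_c = 110.00 mm, y_c = 100.52 mm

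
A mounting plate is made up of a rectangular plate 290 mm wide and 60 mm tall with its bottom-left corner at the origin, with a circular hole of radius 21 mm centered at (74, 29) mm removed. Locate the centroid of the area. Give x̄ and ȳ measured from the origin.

x̄ = 151.14 mm, ȳ = 30.09 mm

plate: A = 290 × 60 = 17400.00, centroid at (145.00, 30.00).
hole: A = −π·21² = -1385.44, centroid at (74.00, 29.00).
ΣA = 16014.56 mm², ΣAx̄ = 2420477.27 mm³, ΣAȳ = 481822.17 mm³.
x̄ = 2420477.27/16014.56 = 151.14 mm; ȳ = 481822.17/16014.56 = 30.09 mm.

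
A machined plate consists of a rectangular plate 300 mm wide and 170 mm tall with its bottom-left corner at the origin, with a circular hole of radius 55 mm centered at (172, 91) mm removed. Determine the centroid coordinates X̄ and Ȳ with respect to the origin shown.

X̄ = 144.96 mm, Ȳ = 83.63 mm

plate: A = 300 × 170 = 51000.00, centroid at (150.00, 85.00).
hole: A = −π·55² = -9503.32, centroid at (172.00, 91.00).
ΣA = 41496.68 mm²
ΣAX̄ = (51000.00)(150.00) + (-9503.32)(172.00) = 6015429.34 mm³
ΣAȲ = (51000.00)(85.00) + (-9503.32)(91.00) = 3470198.08 mm³
X̄ = 6015429.34 / 41496.68 = 144.96 mm
Ȳ = 3470198.08 / 41496.68 = 83.63 mm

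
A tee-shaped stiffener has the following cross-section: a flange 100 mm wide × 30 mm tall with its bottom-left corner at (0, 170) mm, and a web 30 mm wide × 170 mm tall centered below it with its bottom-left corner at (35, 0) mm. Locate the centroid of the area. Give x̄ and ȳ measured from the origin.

x̄ = 50.00 mm, ȳ = 122.04 mm

web: A = 30 × 170 = 5100.00, centroid at (50.00, 85.00).
flange: A = 100 × 30 = 3000.00, centroid at (50.00, 185.00).
ΣA = 8100.00 mm², ΣAx̄ = 405000.00 mm³, ΣAȳ = 988500.00 mm³.
x̄ = 405000.00/8100.00 = 50.00 mm; ȳ = 988500.00/8100.00 = 122.04 mm.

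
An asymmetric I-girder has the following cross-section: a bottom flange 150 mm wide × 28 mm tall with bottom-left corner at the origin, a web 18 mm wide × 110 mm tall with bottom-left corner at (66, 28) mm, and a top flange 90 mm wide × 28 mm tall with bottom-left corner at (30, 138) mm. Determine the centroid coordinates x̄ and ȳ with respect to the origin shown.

x̄ = 75.00 mm, ȳ = 69.68 mm

Part | A | x̄ᵢ | ȳᵢ | A·x̄ᵢ | A·ȳᵢ
bottom flange | 4200.00 | 75.00 | 14.00 | 315000.00 | 58800.00
web | 1980.00 | 75.00 | 83.00 | 148500.00 | 164340.00
top flange | 2520.00 | 75.00 | 152.00 | 189000.00 | 383040.00
Σ | 8700.00 |  |  | 652500.00 | 606180.00
x̄ = 652500.00 / 8700.00 = 75.00 mm
ȳ = 606180.00 / 8700.00 = 69.68 mm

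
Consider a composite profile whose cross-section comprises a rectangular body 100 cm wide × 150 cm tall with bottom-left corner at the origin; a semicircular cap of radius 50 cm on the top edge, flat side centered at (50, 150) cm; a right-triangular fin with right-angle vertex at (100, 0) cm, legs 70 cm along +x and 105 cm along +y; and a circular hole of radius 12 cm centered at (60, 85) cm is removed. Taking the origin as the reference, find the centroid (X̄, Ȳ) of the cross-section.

Part | A | x̄ᵢ | ȳᵢ | A·x̄ᵢ | A·ȳᵢ
rectangular body | 15000.00 | 50.00 | 75.00 | 750000.00 | 1125000.00
semicircular top | 3926.99 | 50.00 | 171.22 | 196349.54 | 672381.96
triangular fin | 3675.00 | 123.33 | 35.00 | 453250.00 | 128625.00
hole | -452.39 | 60.00 | 85.00 | -27143.36 | -38453.09
Σ | 22149.60 |  |  | 1372456.18 | 1887553.86
X̄ = 1372456.18 / 22149.60 = 61.96 cm
Ȳ = 1887553.86 / 22149.60 = 85.22 cm

X̄ = 61.96 cm, Ȳ = 85.22 cm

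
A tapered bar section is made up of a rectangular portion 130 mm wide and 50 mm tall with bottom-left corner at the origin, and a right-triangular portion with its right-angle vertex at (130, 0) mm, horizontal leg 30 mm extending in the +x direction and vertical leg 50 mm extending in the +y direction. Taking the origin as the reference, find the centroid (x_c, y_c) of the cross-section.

Part | A | x̄ᵢ | ȳᵢ | A·x̄ᵢ | A·ȳᵢ
rectangular portion | 6500.00 | 65.00 | 25.00 | 422500.00 | 162500.00
triangular portion | 750.00 | 140.00 | 16.67 | 105000.00 | 12500.00
Σ | 7250.00 |  |  | 527500.00 | 175000.00
x_c = 527500.00 / 7250.00 = 72.76 mm
y_c = 175000.00 / 7250.00 = 24.14 mm

x_c = 72.76 mm, y_c = 24.14 mm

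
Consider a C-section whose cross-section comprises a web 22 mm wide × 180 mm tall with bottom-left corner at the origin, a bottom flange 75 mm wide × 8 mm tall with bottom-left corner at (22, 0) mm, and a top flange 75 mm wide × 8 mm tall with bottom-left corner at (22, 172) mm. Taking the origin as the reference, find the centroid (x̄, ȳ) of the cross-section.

Part | A | x̄ᵢ | ȳᵢ | A·x̄ᵢ | A·ȳᵢ
web | 3960.00 | 11.00 | 90.00 | 43560.00 | 356400.00
bottom flange | 600.00 | 59.50 | 4.00 | 35700.00 | 2400.00
top flange | 600.00 | 59.50 | 176.00 | 35700.00 | 105600.00
Σ | 5160.00 |  |  | 114960.00 | 464400.00
x̄ = 114960.00 / 5160.00 = 22.28 mm
ȳ = 464400.00 / 5160.00 = 90.00 mm

x̄ = 22.28 mm, ȳ = 90.00 mm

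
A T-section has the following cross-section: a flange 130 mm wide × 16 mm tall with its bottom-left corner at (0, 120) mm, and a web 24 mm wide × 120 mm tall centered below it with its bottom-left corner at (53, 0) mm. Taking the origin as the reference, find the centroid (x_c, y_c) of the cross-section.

x_c = 65.00 mm, y_c = 88.52 mm

web: A = 24 × 120 = 2880.00, centroid at (65.00, 60.00).
flange: A = 130 × 16 = 2080.00, centroid at (65.00, 128.00).
ΣA = 4960.00 mm²
ΣAx_c = (2880.00)(65.00) + (2080.00)(65.00) = 322400.00 mm³
ΣAy_c = (2880.00)(60.00) + (2080.00)(128.00) = 439040.00 mm³
x_c = 322400.00 / 4960.00 = 65.00 mm
y_c = 439040.00 / 4960.00 = 88.52 mm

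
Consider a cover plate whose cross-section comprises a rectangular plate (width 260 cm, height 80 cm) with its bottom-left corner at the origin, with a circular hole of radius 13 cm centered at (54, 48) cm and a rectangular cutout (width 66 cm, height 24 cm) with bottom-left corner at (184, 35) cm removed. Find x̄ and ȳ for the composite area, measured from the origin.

x̄ = 124.78 cm, ȳ = 39.18 cm

Part | A | x̄ᵢ | ȳᵢ | A·x̄ᵢ | A·ȳᵢ
plate | 20800.00 | 130.00 | 40.00 | 2704000.00 | 832000.00
hole 1 | -530.93 | 54.00 | 48.00 | -28670.17 | -25484.60
hole 2 | -1584.00 | 217.00 | 47.00 | -343728.00 | -74448.00
Σ | 18685.07 |  |  | 2331601.83 | 732067.40
x̄ = 2331601.83 / 18685.07 = 124.78 cm
ȳ = 732067.40 / 18685.07 = 39.18 cm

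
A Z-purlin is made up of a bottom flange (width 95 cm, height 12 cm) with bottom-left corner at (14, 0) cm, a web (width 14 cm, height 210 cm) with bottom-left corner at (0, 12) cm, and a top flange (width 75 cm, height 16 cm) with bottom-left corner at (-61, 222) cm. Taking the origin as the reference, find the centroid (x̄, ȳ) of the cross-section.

bottom flange: A = 95 × 12 = 1140.00, centroid at (61.50, 6.00).
web: A = 14 × 210 = 2940.00, centroid at (7.00, 117.00).
top flange: A = 75 × 16 = 1200.00, centroid at (-23.50, 230.00).
ΣA = 5280.00 cm², ΣAx̄ = 62490.00 cm³, ΣAȳ = 626820.00 cm³.
x̄ = 62490.00/5280.00 = 11.84 cm; ȳ = 626820.00/5280.00 = 118.72 cm.

x̄ = 11.84 cm, ȳ = 118.72 cm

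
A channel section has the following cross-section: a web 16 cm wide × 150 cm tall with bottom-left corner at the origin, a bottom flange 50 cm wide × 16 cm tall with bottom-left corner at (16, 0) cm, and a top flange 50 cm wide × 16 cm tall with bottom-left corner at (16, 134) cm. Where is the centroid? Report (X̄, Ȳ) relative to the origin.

web: A = 16 × 150 = 2400.00, centroid at (8.00, 75.00).
bottom flange: A = 50 × 16 = 800.00, centroid at (41.00, 8.00).
top flange: A = 50 × 16 = 800.00, centroid at (41.00, 142.00).
ΣA = 4000.00 cm²
ΣAX̄ = (2400.00)(8.00) + (800.00)(41.00) + (800.00)(41.00) = 84800.00 cm³
ΣAȲ = (2400.00)(75.00) + (800.00)(8.00) + (800.00)(142.00) = 300000.00 cm³
X̄ = 84800.00 / 4000.00 = 21.20 cm
Ȳ = 300000.00 / 4000.00 = 75.00 cm

X̄ = 21.20 cm, Ȳ = 75.00 cm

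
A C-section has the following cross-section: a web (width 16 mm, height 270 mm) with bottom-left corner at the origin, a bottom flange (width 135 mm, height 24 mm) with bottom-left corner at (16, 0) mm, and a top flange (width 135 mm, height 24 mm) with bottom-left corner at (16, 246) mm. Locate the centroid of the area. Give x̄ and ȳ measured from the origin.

Part | A | x̄ᵢ | ȳᵢ | A·x̄ᵢ | A·ȳᵢ
web | 4320.00 | 8.00 | 135.00 | 34560.00 | 583200.00
bottom flange | 3240.00 | 83.50 | 12.00 | 270540.00 | 38880.00
top flange | 3240.00 | 83.50 | 258.00 | 270540.00 | 835920.00
Σ | 10800.00 |  |  | 575640.00 | 1458000.00
x̄ = 575640.00 / 10800.00 = 53.30 mm
ȳ = 1458000.00 / 10800.00 = 135.00 mm

x̄ = 53.30 mm, ȳ = 135.00 mm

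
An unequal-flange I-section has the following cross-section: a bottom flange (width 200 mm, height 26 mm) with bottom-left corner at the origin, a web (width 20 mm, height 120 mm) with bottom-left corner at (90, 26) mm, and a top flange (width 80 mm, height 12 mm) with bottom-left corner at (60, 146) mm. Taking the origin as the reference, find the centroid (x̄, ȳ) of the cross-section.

bottom flange: A = 200 × 26 = 5200.00, centroid at (100.00, 13.00).
web: A = 20 × 120 = 2400.00, centroid at (100.00, 86.00).
top flange: A = 80 × 12 = 960.00, centroid at (100.00, 152.00).
ΣA = 8560.00 mm²
ΣAx̄ = (5200.00)(100.00) + (2400.00)(100.00) + (960.00)(100.00) = 856000.00 mm³
ΣAȳ = (5200.00)(13.00) + (2400.00)(86.00) + (960.00)(152.00) = 419920.00 mm³
x̄ = 856000.00 / 8560.00 = 100.00 mm
ȳ = 419920.00 / 8560.00 = 49.06 mm

x̄ = 100.00 mm, ȳ = 49.06 mm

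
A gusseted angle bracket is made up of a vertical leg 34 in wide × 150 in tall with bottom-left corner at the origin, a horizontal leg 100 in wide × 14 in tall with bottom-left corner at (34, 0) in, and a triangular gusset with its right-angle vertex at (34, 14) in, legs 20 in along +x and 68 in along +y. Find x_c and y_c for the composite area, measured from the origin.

x_c = 32.31 in, y_c = 58.11 in

vertical leg: A = 34 × 150 = 5100.00, centroid at (17.00, 75.00).
horizontal leg: A = 100 × 14 = 1400.00, centroid at (84.00, 7.00).
gusset: A = ½·20·68 = 680.00, centroid at (40.67, 36.67).
ΣA = 7180.00 in²
ΣAx_c = (5100.00)(17.00) + (1400.00)(84.00) + (680.00)(40.67) = 231953.33 in³
ΣAy_c = (5100.00)(75.00) + (1400.00)(7.00) + (680.00)(36.67) = 417233.33 in³
x_c = 231953.33 / 7180.00 = 32.31 in
y_c = 417233.33 / 7180.00 = 58.11 in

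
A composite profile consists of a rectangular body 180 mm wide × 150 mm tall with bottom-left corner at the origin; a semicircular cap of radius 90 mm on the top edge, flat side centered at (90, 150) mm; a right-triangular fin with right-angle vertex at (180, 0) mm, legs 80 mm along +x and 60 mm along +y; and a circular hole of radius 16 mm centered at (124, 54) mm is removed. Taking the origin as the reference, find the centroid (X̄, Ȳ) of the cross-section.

X̄ = 96.11 mm, Ȳ = 107.07 mm

rectangular body: A = 180 × 150 = 27000.00, centroid at (90.00, 75.00).
semicircular top: A = ½π·90² = 12723.45, centroid at (90.00, 188.20).
triangular fin: A = ½·80·60 = 2400.00, centroid at (206.67, 20.00).
hole: A = −π·16² = -804.25, centroid at (124.00, 54.00).
ΣA = 41319.20 mm²
ΣAX̄ = (27000.00)(90.00) + (12723.45)(90.00) + (2400.00)(206.67) + (-804.25)(124.00) = 3971383.81 mm³
ΣAȲ = (27000.00)(75.00) + (12723.45)(188.20) + (2400.00)(20.00) + (-804.25)(54.00) = 4424088.16 mm³
X̄ = 3971383.81 / 41319.20 = 96.11 mm
Ȳ = 4424088.16 / 41319.20 = 107.07 mm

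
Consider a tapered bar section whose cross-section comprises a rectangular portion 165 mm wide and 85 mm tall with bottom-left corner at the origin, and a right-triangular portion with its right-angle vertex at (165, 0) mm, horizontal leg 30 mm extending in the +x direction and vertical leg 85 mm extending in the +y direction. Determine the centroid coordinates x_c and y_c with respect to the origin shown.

rectangular portion: A = 165 × 85 = 14025.00, centroid at (82.50, 42.50).
triangular portion: A = ½·30·85 = 1275.00, centroid at (175.00, 28.33).
ΣA = 15300.00 mm², ΣAx_c = 1380187.50 mm³, ΣAy_c = 632187.50 mm³.
x_c = 1380187.50/15300.00 = 90.21 mm; y_c = 632187.50/15300.00 = 41.32 mm.

x_c = 90.21 mm, y_c = 41.32 mm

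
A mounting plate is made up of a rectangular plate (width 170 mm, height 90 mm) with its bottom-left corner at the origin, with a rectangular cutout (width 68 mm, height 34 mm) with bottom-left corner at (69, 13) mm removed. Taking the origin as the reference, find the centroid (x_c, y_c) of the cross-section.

x_c = 81.80 mm, y_c = 47.67 mm

Part | A | x̄ᵢ | ȳᵢ | A·x̄ᵢ | A·ȳᵢ
plate | 15300.00 | 85.00 | 45.00 | 1300500.00 | 688500.00
hole | -2312.00 | 103.00 | 30.00 | -238136.00 | -69360.00
Σ | 12988.00 |  |  | 1062364.00 | 619140.00
x_c = 1062364.00 / 12988.00 = 81.80 mm
y_c = 619140.00 / 12988.00 = 47.67 mm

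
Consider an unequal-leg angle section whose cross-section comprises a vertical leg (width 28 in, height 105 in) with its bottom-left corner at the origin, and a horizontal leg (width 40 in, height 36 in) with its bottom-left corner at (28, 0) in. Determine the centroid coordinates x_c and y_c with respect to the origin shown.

x_c = 25.18 in, y_c = 41.16 in

Part | A | x̄ᵢ | ȳᵢ | A·x̄ᵢ | A·ȳᵢ
vertical leg | 2940.00 | 14.00 | 52.50 | 41160.00 | 154350.00
horizontal leg | 1440.00 | 48.00 | 18.00 | 69120.00 | 25920.00
Σ | 4380.00 |  |  | 110280.00 | 180270.00
x_c = 110280.00 / 4380.00 = 25.18 in
y_c = 180270.00 / 4380.00 = 41.16 in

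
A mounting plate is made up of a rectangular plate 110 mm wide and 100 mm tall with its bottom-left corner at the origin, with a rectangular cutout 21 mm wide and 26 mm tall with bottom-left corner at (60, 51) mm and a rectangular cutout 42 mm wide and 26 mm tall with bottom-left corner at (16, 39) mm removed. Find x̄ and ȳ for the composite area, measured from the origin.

x̄ = 56.20 mm, ȳ = 48.95 mm

Part | A | x̄ᵢ | ȳᵢ | A·x̄ᵢ | A·ȳᵢ
plate | 11000.00 | 55.00 | 50.00 | 605000.00 | 550000.00
hole 1 | -546.00 | 70.50 | 64.00 | -38493.00 | -34944.00
hole 2 | -1092.00 | 37.00 | 52.00 | -40404.00 | -56784.00
Σ | 9362.00 |  |  | 526103.00 | 458272.00
x̄ = 526103.00 / 9362.00 = 56.20 mm
ȳ = 458272.00 / 9362.00 = 48.95 mm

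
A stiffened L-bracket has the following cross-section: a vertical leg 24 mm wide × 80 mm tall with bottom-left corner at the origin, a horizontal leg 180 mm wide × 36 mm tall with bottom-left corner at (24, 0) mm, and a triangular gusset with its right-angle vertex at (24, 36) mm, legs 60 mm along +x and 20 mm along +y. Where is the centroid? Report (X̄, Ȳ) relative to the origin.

vertical leg: A = 24 × 80 = 1920.00, centroid at (12.00, 40.00).
horizontal leg: A = 180 × 36 = 6480.00, centroid at (114.00, 18.00).
gusset: A = ½·60·20 = 600.00, centroid at (44.00, 42.67).
ΣA = 9000.00 mm², ΣAX̄ = 788160.00 mm³, ΣAȲ = 219040.00 mm³.
X̄ = 788160.00/9000.00 = 87.57 mm; Ȳ = 219040.00/9000.00 = 24.34 mm.

X̄ = 87.57 mm, Ȳ = 24.34 mm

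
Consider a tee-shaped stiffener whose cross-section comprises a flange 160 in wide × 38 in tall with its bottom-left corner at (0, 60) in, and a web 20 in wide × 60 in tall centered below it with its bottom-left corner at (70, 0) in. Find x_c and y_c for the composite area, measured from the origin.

Part | A | x̄ᵢ | ȳᵢ | A·x̄ᵢ | A·ȳᵢ
web | 1200.00 | 80.00 | 30.00 | 96000.00 | 36000.00
flange | 6080.00 | 80.00 | 79.00 | 486400.00 | 480320.00
Σ | 7280.00 |  |  | 582400.00 | 516320.00
x_c = 582400.00 / 7280.00 = 80.00 in
y_c = 516320.00 / 7280.00 = 70.92 in

x_c = 80.00 in, y_c = 70.92 in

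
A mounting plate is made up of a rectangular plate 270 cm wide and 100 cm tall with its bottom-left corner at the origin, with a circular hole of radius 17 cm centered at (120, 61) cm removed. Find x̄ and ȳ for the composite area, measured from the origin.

plate: A = 270 × 100 = 27000.00, centroid at (135.00, 50.00).
hole: A = −π·17² = -907.92, centroid at (120.00, 61.00).
ΣA = 26092.08 cm²
ΣAx̄ = (27000.00)(135.00) + (-907.92)(120.00) = 3536049.57 cm³
ΣAȳ = (27000.00)(50.00) + (-907.92)(61.00) = 1294616.86 cm³
x̄ = 3536049.57 / 26092.08 = 135.52 cm
ȳ = 1294616.86 / 26092.08 = 49.62 cm

x̄ = 135.52 cm, ȳ = 49.62 cm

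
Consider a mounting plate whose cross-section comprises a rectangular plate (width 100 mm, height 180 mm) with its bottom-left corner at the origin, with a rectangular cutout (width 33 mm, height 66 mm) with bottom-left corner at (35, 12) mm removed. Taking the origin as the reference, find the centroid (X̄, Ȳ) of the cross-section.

X̄ = 49.79 mm, Ȳ = 96.19 mm

plate: A = 100 × 180 = 18000.00, centroid at (50.00, 90.00).
hole: A = −(33 × 66) = -2178.00, centroid at (51.50, 45.00).
ΣA = 15822.00 mm²
ΣAX̄ = (18000.00)(50.00) + (-2178.00)(51.50) = 787833.00 mm³
ΣAȲ = (18000.00)(90.00) + (-2178.00)(45.00) = 1521990.00 mm³
X̄ = 787833.00 / 15822.00 = 49.79 mm
Ȳ = 1521990.00 / 15822.00 = 96.19 mm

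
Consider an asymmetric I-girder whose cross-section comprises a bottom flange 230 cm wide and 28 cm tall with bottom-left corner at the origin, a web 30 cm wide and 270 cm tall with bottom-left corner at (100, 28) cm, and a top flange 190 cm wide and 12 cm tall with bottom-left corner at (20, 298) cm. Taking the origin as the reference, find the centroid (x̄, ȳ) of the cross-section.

bottom flange: A = 230 × 28 = 6440.00, centroid at (115.00, 14.00).
web: A = 30 × 270 = 8100.00, centroid at (115.00, 163.00).
top flange: A = 190 × 12 = 2280.00, centroid at (115.00, 304.00).
ΣA = 16820.00 cm²
ΣAx̄ = (6440.00)(115.00) + (8100.00)(115.00) + (2280.00)(115.00) = 1934300.00 cm³
ΣAȳ = (6440.00)(14.00) + (8100.00)(163.00) + (2280.00)(304.00) = 2103580.00 cm³
x̄ = 1934300.00 / 16820.00 = 115.00 cm
ȳ = 2103580.00 / 16820.00 = 125.06 cm

x̄ = 115.00 cm, ȳ = 125.06 cm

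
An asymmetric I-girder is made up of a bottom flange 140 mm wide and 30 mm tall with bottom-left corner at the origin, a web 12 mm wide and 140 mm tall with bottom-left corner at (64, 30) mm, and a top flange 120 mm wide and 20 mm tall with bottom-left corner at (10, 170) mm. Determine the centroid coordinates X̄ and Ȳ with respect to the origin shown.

bottom flange: A = 140 × 30 = 4200.00, centroid at (70.00, 15.00).
web: A = 12 × 140 = 1680.00, centroid at (70.00, 100.00).
top flange: A = 120 × 20 = 2400.00, centroid at (70.00, 180.00).
ΣA = 8280.00 mm², ΣAX̄ = 579600.00 mm³, ΣAȲ = 663000.00 mm³.
X̄ = 579600.00/8280.00 = 70.00 mm; Ȳ = 663000.00/8280.00 = 80.07 mm.

X̄ = 70.00 mm, Ȳ = 80.07 mm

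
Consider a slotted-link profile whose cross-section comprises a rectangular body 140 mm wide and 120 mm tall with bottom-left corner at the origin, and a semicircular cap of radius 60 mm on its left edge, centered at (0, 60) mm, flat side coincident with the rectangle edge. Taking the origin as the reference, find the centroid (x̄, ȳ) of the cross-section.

rectangular body: A = 140 × 120 = 16800.00, centroid at (70.00, 60.00).
semicircular end: A = ½π·60² = 5654.87, centroid at (-25.46, 60.00).
ΣA = 22454.87 mm², ΣAx̄ = 1032000.00 mm³, ΣAȳ = 1347292.01 mm³.
x̄ = 1032000.00/22454.87 = 45.96 mm; ȳ = 1347292.01/22454.87 = 60.00 mm.

x̄ = 45.96 mm, ȳ = 60.00 mm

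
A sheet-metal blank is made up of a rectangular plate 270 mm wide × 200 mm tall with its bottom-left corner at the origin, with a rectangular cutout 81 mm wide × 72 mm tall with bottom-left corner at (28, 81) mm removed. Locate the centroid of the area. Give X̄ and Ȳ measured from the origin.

X̄ = 143.05 mm, Ȳ = 97.94 mm

plate: A = 270 × 200 = 54000.00, centroid at (135.00, 100.00).
hole: A = −(81 × 72) = -5832.00, centroid at (68.50, 117.00).
ΣA = 48168.00 mm², ΣAX̄ = 6890508.00 mm³, ΣAȲ = 4717656.00 mm³.
X̄ = 6890508.00/48168.00 = 143.05 mm; Ȳ = 4717656.00/48168.00 = 97.94 mm.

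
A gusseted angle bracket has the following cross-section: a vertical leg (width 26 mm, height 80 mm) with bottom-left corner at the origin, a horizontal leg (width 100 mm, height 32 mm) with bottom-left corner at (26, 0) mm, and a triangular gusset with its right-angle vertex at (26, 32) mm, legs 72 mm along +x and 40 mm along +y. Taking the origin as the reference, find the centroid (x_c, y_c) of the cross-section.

x_c = 50.93 mm, y_c = 29.71 mm

Part | A | x̄ᵢ | ȳᵢ | A·x̄ᵢ | A·ȳᵢ
vertical leg | 2080.00 | 13.00 | 40.00 | 27040.00 | 83200.00
horizontal leg | 3200.00 | 76.00 | 16.00 | 243200.00 | 51200.00
gusset | 1440.00 | 50.00 | 45.33 | 72000.00 | 65280.00
Σ | 6720.00 |  |  | 342240.00 | 199680.00
x_c = 342240.00 / 6720.00 = 50.93 mm
y_c = 199680.00 / 6720.00 = 29.71 mm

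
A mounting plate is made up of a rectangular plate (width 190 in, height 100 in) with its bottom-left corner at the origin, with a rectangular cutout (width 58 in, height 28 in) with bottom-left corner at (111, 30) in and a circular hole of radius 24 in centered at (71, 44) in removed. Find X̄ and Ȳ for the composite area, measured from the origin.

plate: A = 190 × 100 = 19000.00, centroid at (95.00, 50.00).
hole 1: A = −(58 × 28) = -1624.00, centroid at (140.00, 44.00).
hole 2: A = −π·24² = -1809.56, centroid at (71.00, 44.00).
ΣA = 15566.44 in²
ΣAX̄ = (19000.00)(95.00) + (-1624.00)(140.00) + (-1809.56)(71.00) = 1449161.43 in³
ΣAȲ = (19000.00)(50.00) + (-1624.00)(44.00) + (-1809.56)(44.00) = 798923.48 in³
X̄ = 1449161.43 / 15566.44 = 93.10 in
Ȳ = 798923.48 / 15566.44 = 51.32 in

X̄ = 93.10 in, Ȳ = 51.32 in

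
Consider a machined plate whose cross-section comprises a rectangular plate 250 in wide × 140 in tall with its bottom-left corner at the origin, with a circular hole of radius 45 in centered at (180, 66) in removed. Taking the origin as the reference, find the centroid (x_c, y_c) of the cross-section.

plate: A = 250 × 140 = 35000.00, centroid at (125.00, 70.00).
hole: A = −π·45² = -6361.73, centroid at (180.00, 66.00).
ΣA = 28638.27 in²
ΣAx_c = (35000.00)(125.00) + (-6361.73)(180.00) = 3229889.48 in³
ΣAy_c = (35000.00)(70.00) + (-6361.73)(66.00) = 2030126.14 in³
x_c = 3229889.48 / 28638.27 = 112.78 in
y_c = 2030126.14 / 28638.27 = 70.89 in

x_c = 112.78 in, y_c = 70.89 in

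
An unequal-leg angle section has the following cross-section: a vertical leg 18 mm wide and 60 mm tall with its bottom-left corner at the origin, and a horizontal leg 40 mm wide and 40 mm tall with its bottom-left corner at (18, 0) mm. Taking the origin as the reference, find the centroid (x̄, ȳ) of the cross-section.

x̄ = 26.31 mm, ȳ = 24.03 mm

Part | A | x̄ᵢ | ȳᵢ | A·x̄ᵢ | A·ȳᵢ
vertical leg | 1080.00 | 9.00 | 30.00 | 9720.00 | 32400.00
horizontal leg | 1600.00 | 38.00 | 20.00 | 60800.00 | 32000.00
Σ | 2680.00 |  |  | 70520.00 | 64400.00
x̄ = 70520.00 / 2680.00 = 26.31 mm
ȳ = 64400.00 / 2680.00 = 24.03 mm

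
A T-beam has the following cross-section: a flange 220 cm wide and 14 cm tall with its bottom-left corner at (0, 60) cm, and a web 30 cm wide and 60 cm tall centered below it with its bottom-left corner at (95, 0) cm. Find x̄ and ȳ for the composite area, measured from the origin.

web: A = 30 × 60 = 1800.00, centroid at (110.00, 30.00).
flange: A = 220 × 14 = 3080.00, centroid at (110.00, 67.00).
ΣA = 4880.00 cm²
ΣAx̄ = (1800.00)(110.00) + (3080.00)(110.00) = 536800.00 cm³
ΣAȳ = (1800.00)(30.00) + (3080.00)(67.00) = 260360.00 cm³
x̄ = 536800.00 / 4880.00 = 110.00 cm
ȳ = 260360.00 / 4880.00 = 53.35 cm

x̄ = 110.00 cm, ȳ = 53.35 cm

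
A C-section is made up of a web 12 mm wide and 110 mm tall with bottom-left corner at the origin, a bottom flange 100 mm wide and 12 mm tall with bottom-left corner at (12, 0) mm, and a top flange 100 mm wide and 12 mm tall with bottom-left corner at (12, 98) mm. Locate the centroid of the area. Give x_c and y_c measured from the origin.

Part | A | x̄ᵢ | ȳᵢ | A·x̄ᵢ | A·ȳᵢ
web | 1320.00 | 6.00 | 55.00 | 7920.00 | 72600.00
bottom flange | 1200.00 | 62.00 | 6.00 | 74400.00 | 7200.00
top flange | 1200.00 | 62.00 | 104.00 | 74400.00 | 124800.00
Σ | 3720.00 |  |  | 156720.00 | 204600.00
x_c = 156720.00 / 3720.00 = 42.13 mm
y_c = 204600.00 / 3720.00 = 55.00 mm

x_c = 42.13 mm, y_c = 55.00 mm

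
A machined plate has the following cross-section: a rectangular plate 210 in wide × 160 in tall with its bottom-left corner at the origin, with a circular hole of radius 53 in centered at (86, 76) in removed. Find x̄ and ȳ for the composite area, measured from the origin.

x̄ = 111.77 in, ȳ = 81.42 in

plate: A = 210 × 160 = 33600.00, centroid at (105.00, 80.00).
hole: A = −π·53² = -8824.73, centroid at (86.00, 76.00).
ΣA = 24775.27 in², ΣAx̄ = 2769072.90 in³, ΣAȳ = 2017320.23 in³.
x̄ = 2769072.90/24775.27 = 111.77 in; ȳ = 2017320.23/24775.27 = 81.42 in.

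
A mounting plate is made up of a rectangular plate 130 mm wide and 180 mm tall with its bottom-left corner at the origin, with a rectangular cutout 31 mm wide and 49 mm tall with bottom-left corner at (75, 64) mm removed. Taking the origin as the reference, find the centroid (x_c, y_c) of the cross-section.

x_c = 63.23 mm, y_c = 90.10 mm

Part | A | x̄ᵢ | ȳᵢ | A·x̄ᵢ | A·ȳᵢ
plate | 23400.00 | 65.00 | 90.00 | 1521000.00 | 2106000.00
hole | -1519.00 | 90.50 | 88.50 | -137469.50 | -134431.50
Σ | 21881.00 |  |  | 1383530.50 | 1971568.50
x_c = 1383530.50 / 21881.00 = 63.23 mm
y_c = 1971568.50 / 21881.00 = 90.10 mm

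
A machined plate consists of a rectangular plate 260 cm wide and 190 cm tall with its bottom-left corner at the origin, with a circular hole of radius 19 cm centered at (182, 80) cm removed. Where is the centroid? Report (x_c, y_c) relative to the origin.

plate: A = 260 × 190 = 49400.00, centroid at (130.00, 95.00).
hole: A = −π·19² = -1134.11, centroid at (182.00, 80.00).
ΣA = 48265.89 cm²
ΣAx_c = (49400.00)(130.00) + (-1134.11)(182.00) = 6215591.08 cm³
ΣAy_c = (49400.00)(95.00) + (-1134.11)(80.00) = 4602270.80 cm³
x_c = 6215591.08 / 48265.89 = 128.78 cm
y_c = 4602270.80 / 48265.89 = 95.35 cm

x_c = 128.78 cm, y_c = 95.35 cm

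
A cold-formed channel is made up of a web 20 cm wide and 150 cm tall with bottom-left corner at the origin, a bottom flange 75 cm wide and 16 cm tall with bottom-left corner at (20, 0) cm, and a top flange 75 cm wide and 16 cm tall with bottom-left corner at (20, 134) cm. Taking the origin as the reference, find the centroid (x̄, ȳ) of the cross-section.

web: A = 20 × 150 = 3000.00, centroid at (10.00, 75.00).
bottom flange: A = 75 × 16 = 1200.00, centroid at (57.50, 8.00).
top flange: A = 75 × 16 = 1200.00, centroid at (57.50, 142.00).
ΣA = 5400.00 cm²
ΣAx̄ = (3000.00)(10.00) + (1200.00)(57.50) + (1200.00)(57.50) = 168000.00 cm³
ΣAȳ = (3000.00)(75.00) + (1200.00)(8.00) + (1200.00)(142.00) = 405000.00 cm³
x̄ = 168000.00 / 5400.00 = 31.11 cm
ȳ = 405000.00 / 5400.00 = 75.00 cm

x̄ = 31.11 cm, ȳ = 75.00 cm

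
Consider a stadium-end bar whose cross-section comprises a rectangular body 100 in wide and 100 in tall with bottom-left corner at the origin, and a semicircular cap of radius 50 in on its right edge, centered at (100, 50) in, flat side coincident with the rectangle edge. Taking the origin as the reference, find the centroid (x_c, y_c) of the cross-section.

rectangular body: A = 100 × 100 = 10000.00, centroid at (50.00, 50.00).
semicircular end: A = ½π·50² = 3926.99, centroid at (121.22, 50.00).
ΣA = 13926.99 in²
ΣAx_c = (10000.00)(50.00) + (3926.99)(121.22) = 976032.42 in³
ΣAy_c = (10000.00)(50.00) + (3926.99)(50.00) = 696349.54 in³
x_c = 976032.42 / 13926.99 = 70.08 in
y_c = 696349.54 / 13926.99 = 50.00 in

x_c = 70.08 in, y_c = 50.00 in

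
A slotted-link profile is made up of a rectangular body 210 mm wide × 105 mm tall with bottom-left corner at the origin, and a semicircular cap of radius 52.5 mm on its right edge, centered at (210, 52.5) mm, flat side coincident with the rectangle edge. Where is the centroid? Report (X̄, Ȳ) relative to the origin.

X̄ = 125.89 mm, Ȳ = 52.50 mm

Part | A | x̄ᵢ | ȳᵢ | A·x̄ᵢ | A·ȳᵢ
rectangular body | 22050.00 | 105.00 | 52.50 | 2315250.00 | 1157625.00
semicircular end | 4329.51 | 232.28 | 52.50 | 1005665.30 | 227299.14
Σ | 26379.51 |  |  | 3320915.30 | 1384924.14
X̄ = 3320915.30 / 26379.51 = 125.89 mm
Ȳ = 1384924.14 / 26379.51 = 52.50 mm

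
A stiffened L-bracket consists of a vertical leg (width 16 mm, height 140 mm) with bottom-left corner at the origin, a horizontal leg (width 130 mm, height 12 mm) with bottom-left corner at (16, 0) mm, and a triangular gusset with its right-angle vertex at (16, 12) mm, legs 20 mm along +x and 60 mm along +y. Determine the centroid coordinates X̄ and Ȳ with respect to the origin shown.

X̄ = 35.88 mm, Ȳ = 42.13 mm

vertical leg: A = 16 × 140 = 2240.00, centroid at (8.00, 70.00).
horizontal leg: A = 130 × 12 = 1560.00, centroid at (81.00, 6.00).
gusset: A = ½·20·60 = 600.00, centroid at (22.67, 32.00).
ΣA = 4400.00 mm², ΣAX̄ = 157880.00 mm³, ΣAȲ = 185360.00 mm³.
X̄ = 157880.00/4400.00 = 35.88 mm; Ȳ = 185360.00/4400.00 = 42.13 mm.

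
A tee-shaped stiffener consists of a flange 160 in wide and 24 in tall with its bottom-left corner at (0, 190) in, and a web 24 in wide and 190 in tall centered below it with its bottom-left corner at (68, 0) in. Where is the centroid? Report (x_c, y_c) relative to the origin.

Part | A | x̄ᵢ | ȳᵢ | A·x̄ᵢ | A·ȳᵢ
web | 4560.00 | 80.00 | 95.00 | 364800.00 | 433200.00
flange | 3840.00 | 80.00 | 202.00 | 307200.00 | 775680.00
Σ | 8400.00 |  |  | 672000.00 | 1208880.00
x_c = 672000.00 / 8400.00 = 80.00 in
y_c = 1208880.00 / 8400.00 = 143.91 in

x_c = 80.00 in, y_c = 143.91 in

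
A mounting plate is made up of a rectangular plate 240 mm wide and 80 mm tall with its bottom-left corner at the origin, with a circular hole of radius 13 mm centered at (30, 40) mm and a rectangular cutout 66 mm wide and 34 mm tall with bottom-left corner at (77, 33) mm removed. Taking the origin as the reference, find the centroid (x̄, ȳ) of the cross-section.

plate: A = 240 × 80 = 19200.00, centroid at (120.00, 40.00).
hole 1: A = −π·13² = -530.93, centroid at (30.00, 40.00).
hole 2: A = −(66 × 34) = -2244.00, centroid at (110.00, 50.00).
ΣA = 16425.07 mm²
ΣAx̄ = (19200.00)(120.00) + (-530.93)(30.00) + (-2244.00)(110.00) = 2041232.13 mm³
ΣAȳ = (19200.00)(40.00) + (-530.93)(40.00) + (-2244.00)(50.00) = 634562.83 mm³
x̄ = 2041232.13 / 16425.07 = 124.28 mm
ȳ = 634562.83 / 16425.07 = 38.63 mm

x̄ = 124.28 mm, ȳ = 38.63 mm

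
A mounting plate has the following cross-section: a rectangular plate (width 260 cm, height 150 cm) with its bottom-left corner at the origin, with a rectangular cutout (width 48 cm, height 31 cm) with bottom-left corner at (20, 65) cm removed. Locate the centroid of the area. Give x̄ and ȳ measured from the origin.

Part | A | x̄ᵢ | ȳᵢ | A·x̄ᵢ | A·ȳᵢ
plate | 39000.00 | 130.00 | 75.00 | 5070000.00 | 2925000.00
hole | -1488.00 | 44.00 | 80.50 | -65472.00 | -119784.00
Σ | 37512.00 |  |  | 5004528.00 | 2805216.00
x̄ = 5004528.00 / 37512.00 = 133.41 cm
ȳ = 2805216.00 / 37512.00 = 74.78 cm

x̄ = 133.41 cm, ȳ = 74.78 cm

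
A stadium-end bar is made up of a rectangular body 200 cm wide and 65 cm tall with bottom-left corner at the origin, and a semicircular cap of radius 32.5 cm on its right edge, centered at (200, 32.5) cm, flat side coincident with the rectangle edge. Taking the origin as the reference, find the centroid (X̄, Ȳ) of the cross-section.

X̄ = 112.88 cm, Ȳ = 32.50 cm

rectangular body: A = 200 × 65 = 13000.00, centroid at (100.00, 32.50).
semicircular end: A = ½π·32.5² = 1659.15, centroid at (213.79, 32.50).
ΣA = 14659.15 cm²
ΣAX̄ = (13000.00)(100.00) + (1659.15)(213.79) = 1654716.14 cm³
ΣAȲ = (13000.00)(32.50) + (1659.15)(32.50) = 476422.49 cm³
X̄ = 1654716.14 / 14659.15 = 112.88 cm
Ȳ = 476422.49 / 14659.15 = 32.50 cm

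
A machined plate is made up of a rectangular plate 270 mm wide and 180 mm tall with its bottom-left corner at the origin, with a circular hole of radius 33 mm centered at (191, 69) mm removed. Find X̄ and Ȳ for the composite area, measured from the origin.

X̄ = 130.76 mm, Ȳ = 91.59 mm

plate: A = 270 × 180 = 48600.00, centroid at (135.00, 90.00).
hole: A = −π·33² = -3421.19, centroid at (191.00, 69.00).
ΣA = 45178.81 mm²
ΣAX̄ = (48600.00)(135.00) + (-3421.19)(191.00) = 5907551.87 mm³
ΣAȲ = (48600.00)(90.00) + (-3421.19)(69.00) = 4137937.59 mm³
X̄ = 5907551.87 / 45178.81 = 130.76 mm
Ȳ = 4137937.59 / 45178.81 = 91.59 mm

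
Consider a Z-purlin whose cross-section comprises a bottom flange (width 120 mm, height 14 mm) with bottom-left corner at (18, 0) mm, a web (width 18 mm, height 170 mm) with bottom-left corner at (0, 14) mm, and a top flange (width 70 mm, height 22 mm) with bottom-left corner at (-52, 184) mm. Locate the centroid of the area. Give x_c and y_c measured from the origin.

Part | A | x̄ᵢ | ȳᵢ | A·x̄ᵢ | A·ȳᵢ
bottom flange | 1680.00 | 78.00 | 7.00 | 131040.00 | 11760.00
web | 3060.00 | 9.00 | 99.00 | 27540.00 | 302940.00
top flange | 1540.00 | -17.00 | 195.00 | -26180.00 | 300300.00
Σ | 6280.00 |  |  | 132400.00 | 615000.00
x_c = 132400.00 / 6280.00 = 21.08 mm
y_c = 615000.00 / 6280.00 = 97.93 mm

x_c = 21.08 mm, y_c = 97.93 mm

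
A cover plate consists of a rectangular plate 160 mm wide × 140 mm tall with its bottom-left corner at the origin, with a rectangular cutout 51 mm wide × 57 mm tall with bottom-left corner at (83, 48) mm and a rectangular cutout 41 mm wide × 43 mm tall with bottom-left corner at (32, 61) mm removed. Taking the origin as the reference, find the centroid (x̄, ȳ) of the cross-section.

x̄ = 78.06 mm, ȳ = 67.69 mm

plate: A = 160 × 140 = 22400.00, centroid at (80.00, 70.00).
hole 1: A = −(51 × 57) = -2907.00, centroid at (108.50, 76.50).
hole 2: A = −(41 × 43) = -1763.00, centroid at (52.50, 82.50).
ΣA = 17730.00 mm²
ΣAx̄ = (22400.00)(80.00) + (-2907.00)(108.50) + (-1763.00)(52.50) = 1384033.00 mm³
ΣAȳ = (22400.00)(70.00) + (-2907.00)(76.50) + (-1763.00)(82.50) = 1200167.00 mm³
x̄ = 1384033.00 / 17730.00 = 78.06 mm
ȳ = 1200167.00 / 17730.00 = 67.69 mm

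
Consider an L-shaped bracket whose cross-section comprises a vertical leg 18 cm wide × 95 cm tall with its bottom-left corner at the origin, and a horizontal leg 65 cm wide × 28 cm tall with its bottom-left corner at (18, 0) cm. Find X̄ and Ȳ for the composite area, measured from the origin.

Part | A | x̄ᵢ | ȳᵢ | A·x̄ᵢ | A·ȳᵢ
vertical leg | 1710.00 | 9.00 | 47.50 | 15390.00 | 81225.00
horizontal leg | 1820.00 | 50.50 | 14.00 | 91910.00 | 25480.00
Σ | 3530.00 |  |  | 107300.00 | 106705.00
X̄ = 107300.00 / 3530.00 = 30.40 cm
Ȳ = 106705.00 / 3530.00 = 30.23 cm

X̄ = 30.40 cm, Ȳ = 30.23 cm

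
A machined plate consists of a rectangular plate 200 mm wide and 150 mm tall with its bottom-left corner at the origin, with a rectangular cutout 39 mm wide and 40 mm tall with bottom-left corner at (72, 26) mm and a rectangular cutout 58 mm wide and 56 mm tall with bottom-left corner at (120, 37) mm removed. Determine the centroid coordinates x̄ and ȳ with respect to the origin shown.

x̄ = 94.21 mm, ȳ = 78.09 mm

plate: A = 200 × 150 = 30000.00, centroid at (100.00, 75.00).
hole 1: A = −(39 × 40) = -1560.00, centroid at (91.50, 46.00).
hole 2: A = −(58 × 56) = -3248.00, centroid at (149.00, 65.00).
ΣA = 25192.00 mm², ΣAx̄ = 2373308.00 mm³, ΣAȳ = 1967120.00 mm³.
x̄ = 2373308.00/25192.00 = 94.21 mm; ȳ = 1967120.00/25192.00 = 78.09 mm.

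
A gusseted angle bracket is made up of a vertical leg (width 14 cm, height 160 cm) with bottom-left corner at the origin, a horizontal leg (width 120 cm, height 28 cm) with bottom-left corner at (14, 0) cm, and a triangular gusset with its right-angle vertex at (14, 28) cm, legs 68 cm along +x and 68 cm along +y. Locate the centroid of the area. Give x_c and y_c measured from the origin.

Part | A | x̄ᵢ | ȳᵢ | A·x̄ᵢ | A·ȳᵢ
vertical leg | 2240.00 | 7.00 | 80.00 | 15680.00 | 179200.00
horizontal leg | 3360.00 | 74.00 | 14.00 | 248640.00 | 47040.00
gusset | 2312.00 | 36.67 | 50.67 | 84773.33 | 117141.33
Σ | 7912.00 |  |  | 349093.33 | 343381.33
x_c = 349093.33 / 7912.00 = 44.12 cm
y_c = 343381.33 / 7912.00 = 43.40 cm

x_c = 44.12 cm, y_c = 43.40 cm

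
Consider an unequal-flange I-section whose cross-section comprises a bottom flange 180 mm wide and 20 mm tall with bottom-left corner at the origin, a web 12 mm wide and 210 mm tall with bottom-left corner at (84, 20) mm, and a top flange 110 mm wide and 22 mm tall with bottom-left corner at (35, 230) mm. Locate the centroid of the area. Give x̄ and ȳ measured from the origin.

bottom flange: A = 180 × 20 = 3600.00, centroid at (90.00, 10.00).
web: A = 12 × 210 = 2520.00, centroid at (90.00, 125.00).
top flange: A = 110 × 22 = 2420.00, centroid at (90.00, 241.00).
ΣA = 8540.00 mm², ΣAx̄ = 768600.00 mm³, ΣAȳ = 934220.00 mm³.
x̄ = 768600.00/8540.00 = 90.00 mm; ȳ = 934220.00/8540.00 = 109.39 mm.

x̄ = 90.00 mm, ȳ = 109.39 mm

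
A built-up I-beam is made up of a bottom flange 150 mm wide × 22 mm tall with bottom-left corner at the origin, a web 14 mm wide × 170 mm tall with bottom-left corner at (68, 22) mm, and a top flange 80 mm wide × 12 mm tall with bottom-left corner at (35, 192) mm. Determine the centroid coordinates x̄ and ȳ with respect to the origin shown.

Part | A | x̄ᵢ | ȳᵢ | A·x̄ᵢ | A·ȳᵢ
bottom flange | 3300.00 | 75.00 | 11.00 | 247500.00 | 36300.00
web | 2380.00 | 75.00 | 107.00 | 178500.00 | 254660.00
top flange | 960.00 | 75.00 | 198.00 | 72000.00 | 190080.00
Σ | 6640.00 |  |  | 498000.00 | 481040.00
x̄ = 498000.00 / 6640.00 = 75.00 mm
ȳ = 481040.00 / 6640.00 = 72.45 mm

x̄ = 75.00 mm, ȳ = 72.45 mm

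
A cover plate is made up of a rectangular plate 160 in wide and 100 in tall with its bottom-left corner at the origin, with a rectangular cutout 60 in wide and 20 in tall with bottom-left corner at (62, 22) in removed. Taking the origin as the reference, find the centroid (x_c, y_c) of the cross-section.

x_c = 79.03 in, y_c = 51.46 in

plate: A = 160 × 100 = 16000.00, centroid at (80.00, 50.00).
hole: A = −(60 × 20) = -1200.00, centroid at (92.00, 32.00).
ΣA = 14800.00 in²
ΣAx_c = (16000.00)(80.00) + (-1200.00)(92.00) = 1169600.00 in³
ΣAy_c = (16000.00)(50.00) + (-1200.00)(32.00) = 761600.00 in³
x_c = 1169600.00 / 14800.00 = 79.03 in
y_c = 761600.00 / 14800.00 = 51.46 in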